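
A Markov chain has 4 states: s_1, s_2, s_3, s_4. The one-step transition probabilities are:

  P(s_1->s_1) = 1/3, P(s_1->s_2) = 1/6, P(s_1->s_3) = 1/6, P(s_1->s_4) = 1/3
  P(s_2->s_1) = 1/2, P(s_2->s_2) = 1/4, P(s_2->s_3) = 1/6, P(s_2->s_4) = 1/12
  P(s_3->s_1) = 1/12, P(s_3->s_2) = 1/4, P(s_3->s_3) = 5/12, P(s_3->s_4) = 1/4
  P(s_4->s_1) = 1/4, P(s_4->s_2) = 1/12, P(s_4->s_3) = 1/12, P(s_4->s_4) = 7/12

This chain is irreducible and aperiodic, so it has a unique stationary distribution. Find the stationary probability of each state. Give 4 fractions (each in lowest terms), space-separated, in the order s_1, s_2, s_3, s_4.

Answer: 121/425 14/85 77/425 157/425

Derivation:
The stationary distribution satisfies pi = pi * P, i.e.:
  pi_s_1 = 1/3*pi_s_1 + 1/2*pi_s_2 + 1/12*pi_s_3 + 1/4*pi_s_4
  pi_s_2 = 1/6*pi_s_1 + 1/4*pi_s_2 + 1/4*pi_s_3 + 1/12*pi_s_4
  pi_s_3 = 1/6*pi_s_1 + 1/6*pi_s_2 + 5/12*pi_s_3 + 1/12*pi_s_4
  pi_s_4 = 1/3*pi_s_1 + 1/12*pi_s_2 + 1/4*pi_s_3 + 7/12*pi_s_4
with normalization: pi_s_1 + pi_s_2 + pi_s_3 + pi_s_4 = 1.

Using the first 3 balance equations plus normalization, the linear system A*pi = b is:
  [-2/3, 1/2, 1/12, 1/4] . pi = 0
  [1/6, -3/4, 1/4, 1/12] . pi = 0
  [1/6, 1/6, -7/12, 1/12] . pi = 0
  [1, 1, 1, 1] . pi = 1

Solving yields:
  pi_s_1 = 121/425
  pi_s_2 = 14/85
  pi_s_3 = 77/425
  pi_s_4 = 157/425

Verification (pi * P):
  121/425*1/3 + 14/85*1/2 + 77/425*1/12 + 157/425*1/4 = 121/425 = pi_s_1  (ok)
  121/425*1/6 + 14/85*1/4 + 77/425*1/4 + 157/425*1/12 = 14/85 = pi_s_2  (ok)
  121/425*1/6 + 14/85*1/6 + 77/425*5/12 + 157/425*1/12 = 77/425 = pi_s_3  (ok)
  121/425*1/3 + 14/85*1/12 + 77/425*1/4 + 157/425*7/12 = 157/425 = pi_s_4  (ok)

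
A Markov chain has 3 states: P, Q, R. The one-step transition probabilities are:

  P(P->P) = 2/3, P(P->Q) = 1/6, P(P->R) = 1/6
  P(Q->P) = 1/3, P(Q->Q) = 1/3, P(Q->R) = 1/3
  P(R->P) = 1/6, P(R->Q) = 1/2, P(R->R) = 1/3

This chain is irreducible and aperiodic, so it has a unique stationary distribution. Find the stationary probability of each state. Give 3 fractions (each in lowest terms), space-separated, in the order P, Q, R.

The stationary distribution satisfies pi = pi * P, i.e.:
  pi_P = 2/3*pi_P + 1/3*pi_Q + 1/6*pi_R
  pi_Q = 1/6*pi_P + 1/3*pi_Q + 1/2*pi_R
  pi_R = 1/6*pi_P + 1/3*pi_Q + 1/3*pi_R
with normalization: pi_P + pi_Q + pi_R = 1.

Using the first 2 balance equations plus normalization, the linear system A*pi = b is:
  [-1/3, 1/3, 1/6] . pi = 0
  [1/6, -2/3, 1/2] . pi = 0
  [1, 1, 1] . pi = 1

Solving yields:
  pi_P = 10/23
  pi_Q = 7/23
  pi_R = 6/23

Verification (pi * P):
  10/23*2/3 + 7/23*1/3 + 6/23*1/6 = 10/23 = pi_P  (ok)
  10/23*1/6 + 7/23*1/3 + 6/23*1/2 = 7/23 = pi_Q  (ok)
  10/23*1/6 + 7/23*1/3 + 6/23*1/3 = 6/23 = pi_R  (ok)

Answer: 10/23 7/23 6/23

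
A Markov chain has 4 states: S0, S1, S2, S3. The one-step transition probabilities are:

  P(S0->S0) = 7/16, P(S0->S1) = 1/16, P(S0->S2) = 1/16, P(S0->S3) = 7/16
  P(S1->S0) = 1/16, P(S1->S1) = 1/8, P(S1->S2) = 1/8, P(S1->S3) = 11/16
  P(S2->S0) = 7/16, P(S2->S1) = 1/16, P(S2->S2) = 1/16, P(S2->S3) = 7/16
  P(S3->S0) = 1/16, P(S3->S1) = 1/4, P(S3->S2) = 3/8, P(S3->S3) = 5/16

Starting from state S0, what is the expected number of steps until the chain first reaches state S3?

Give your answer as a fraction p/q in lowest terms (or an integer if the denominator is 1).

Answer: 240/109

Derivation:
Let h_i = expected steps to first reach S3 from state i.
Boundary: h_S3 = 0.
First-step equations for the other states:
  h_S0 = 1 + 7/16*h_S0 + 1/16*h_S1 + 1/16*h_S2 + 7/16*h_S3
  h_S1 = 1 + 1/16*h_S0 + 1/8*h_S1 + 1/8*h_S2 + 11/16*h_S3
  h_S2 = 1 + 7/16*h_S0 + 1/16*h_S1 + 1/16*h_S2 + 7/16*h_S3

Substituting h_S3 = 0 and rearranging gives the linear system (I - Q) h = 1:
  [9/16, -1/16, -1/16] . (h_S0, h_S1, h_S2) = 1
  [-1/16, 7/8, -1/8] . (h_S0, h_S1, h_S2) = 1
  [-7/16, -1/16, 15/16] . (h_S0, h_S1, h_S2) = 1

Solving yields:
  h_S0 = 240/109
  h_S1 = 176/109
  h_S2 = 240/109

Starting state is S0, so the expected hitting time is h_S0 = 240/109.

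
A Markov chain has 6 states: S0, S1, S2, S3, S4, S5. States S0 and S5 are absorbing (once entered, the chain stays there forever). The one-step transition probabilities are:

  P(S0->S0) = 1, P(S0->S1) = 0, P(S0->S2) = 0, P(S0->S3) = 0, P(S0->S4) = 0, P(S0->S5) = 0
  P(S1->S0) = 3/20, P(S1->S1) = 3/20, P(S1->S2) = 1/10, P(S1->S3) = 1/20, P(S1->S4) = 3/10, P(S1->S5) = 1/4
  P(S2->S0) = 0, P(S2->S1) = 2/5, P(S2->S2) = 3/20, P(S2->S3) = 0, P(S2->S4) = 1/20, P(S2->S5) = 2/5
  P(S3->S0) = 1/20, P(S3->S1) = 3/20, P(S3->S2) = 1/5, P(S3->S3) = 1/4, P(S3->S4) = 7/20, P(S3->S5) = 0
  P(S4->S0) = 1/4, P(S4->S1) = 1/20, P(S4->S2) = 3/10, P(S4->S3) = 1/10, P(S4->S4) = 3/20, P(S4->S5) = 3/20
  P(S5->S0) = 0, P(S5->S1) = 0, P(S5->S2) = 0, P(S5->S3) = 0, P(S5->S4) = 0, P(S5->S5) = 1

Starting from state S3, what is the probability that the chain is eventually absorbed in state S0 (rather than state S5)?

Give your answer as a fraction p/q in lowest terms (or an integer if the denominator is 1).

Let a_i = P(absorbed in S0 | start in state i).
Boundary conditions: a_S0 = 1, a_S5 = 0.
For each transient state i, a_i = sum_j P(i->j) * a_j:
  a_S1 = 3/20*a_S0 + 3/20*a_S1 + 1/10*a_S2 + 1/20*a_S3 + 3/10*a_S4 + 1/4*a_S5
  a_S2 = 0*a_S0 + 2/5*a_S1 + 3/20*a_S2 + 0*a_S3 + 1/20*a_S4 + 2/5*a_S5
  a_S3 = 1/20*a_S0 + 3/20*a_S1 + 1/5*a_S2 + 1/4*a_S3 + 7/20*a_S4 + 0*a_S5
  a_S4 = 1/4*a_S0 + 1/20*a_S1 + 3/10*a_S2 + 1/10*a_S3 + 3/20*a_S4 + 3/20*a_S5

Substituting a_S0 = 1 and a_S5 = 0, rearrange to (I - Q) a = r where r[i] = P(i -> S0):
  [17/20, -1/10, -1/20, -3/10] . (a_S1, a_S2, a_S3, a_S4) = 3/20
  [-2/5, 17/20, 0, -1/20] . (a_S1, a_S2, a_S3, a_S4) = 0
  [-3/20, -1/5, 3/4, -7/20] . (a_S1, a_S2, a_S3, a_S4) = 1/20
  [-1/20, -3/10, -1/10, 17/20] . (a_S1, a_S2, a_S3, a_S4) = 1/4

Solving yields:
  a_S1 = 20903/55387
  a_S2 = 11254/55387
  a_S3 = 22118/55387
  a_S4 = 24094/55387

Starting state is S3, so the absorption probability is a_S3 = 22118/55387.

Answer: 22118/55387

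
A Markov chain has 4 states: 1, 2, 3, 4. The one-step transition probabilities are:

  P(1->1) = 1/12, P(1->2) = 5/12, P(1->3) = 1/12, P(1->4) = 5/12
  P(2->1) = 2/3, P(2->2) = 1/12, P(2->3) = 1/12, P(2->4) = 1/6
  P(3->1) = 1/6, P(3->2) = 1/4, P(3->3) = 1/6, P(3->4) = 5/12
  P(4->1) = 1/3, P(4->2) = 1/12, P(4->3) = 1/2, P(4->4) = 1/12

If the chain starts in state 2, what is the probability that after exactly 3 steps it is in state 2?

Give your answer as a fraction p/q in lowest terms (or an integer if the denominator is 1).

Computing P^3 by repeated multiplication:
P^1 =
  1: [1/12, 5/12, 1/12, 5/12]
  2: [2/3, 1/12, 1/12, 1/6]
  3: [1/6, 1/4, 1/6, 5/12]
  4: [1/3, 1/12, 1/2, 1/12]
P^2 =
  1: [7/16, 1/8, 19/72, 25/144]
  2: [13/72, 23/72, 23/144, 49/144]
  3: [25/72, 1/6, 13/48, 31/144]
  4: [7/36, 5/18, 23/144, 53/144]
P^3 =
  1: [383/1728, 59/216, 307/1728, 283/864]
  2: [53/144, 49/288, 103/432, 193/864]
  3: [37/144, 211/864, 169/864, 131/432]
  4: [101/288, 151/864, 1/4, 97/432]

(P^3)[2 -> 2] = 49/288

Answer: 49/288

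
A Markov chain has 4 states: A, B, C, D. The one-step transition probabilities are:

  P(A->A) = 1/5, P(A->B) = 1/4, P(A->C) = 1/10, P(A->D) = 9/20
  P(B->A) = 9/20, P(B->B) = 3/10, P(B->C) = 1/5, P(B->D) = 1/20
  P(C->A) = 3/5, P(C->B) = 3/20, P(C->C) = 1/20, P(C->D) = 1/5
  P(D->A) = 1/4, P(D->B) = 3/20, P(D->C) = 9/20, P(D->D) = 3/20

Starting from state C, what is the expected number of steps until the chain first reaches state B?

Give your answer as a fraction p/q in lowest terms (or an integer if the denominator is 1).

Answer: 1780/331

Derivation:
Let h_i = expected steps to first reach B from state i.
Boundary: h_B = 0.
First-step equations for the other states:
  h_A = 1 + 1/5*h_A + 1/4*h_B + 1/10*h_C + 9/20*h_D
  h_C = 1 + 3/5*h_A + 3/20*h_B + 1/20*h_C + 1/5*h_D
  h_D = 1 + 1/4*h_A + 3/20*h_B + 9/20*h_C + 3/20*h_D

Substituting h_B = 0 and rearranging gives the linear system (I - Q) h = 1:
  [4/5, -1/10, -9/20] . (h_A, h_C, h_D) = 1
  [-3/5, 19/20, -1/5] . (h_A, h_C, h_D) = 1
  [-1/4, -9/20, 17/20] . (h_A, h_C, h_D) = 1

Solving yields:
  h_A = 1660/331
  h_C = 1780/331
  h_D = 1820/331

Starting state is C, so the expected hitting time is h_C = 1780/331.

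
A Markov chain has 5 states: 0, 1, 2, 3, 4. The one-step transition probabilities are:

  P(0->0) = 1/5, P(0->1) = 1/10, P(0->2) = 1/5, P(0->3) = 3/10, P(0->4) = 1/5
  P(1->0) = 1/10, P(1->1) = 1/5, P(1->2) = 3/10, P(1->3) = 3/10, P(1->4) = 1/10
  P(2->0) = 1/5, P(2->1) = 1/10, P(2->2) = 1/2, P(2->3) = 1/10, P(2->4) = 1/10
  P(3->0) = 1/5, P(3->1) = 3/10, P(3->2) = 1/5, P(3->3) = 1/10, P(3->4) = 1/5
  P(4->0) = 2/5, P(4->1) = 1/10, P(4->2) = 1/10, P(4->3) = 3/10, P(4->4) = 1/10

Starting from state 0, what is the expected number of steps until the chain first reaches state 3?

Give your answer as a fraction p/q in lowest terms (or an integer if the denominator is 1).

Let h_i = expected steps to first reach 3 from state i.
Boundary: h_3 = 0.
First-step equations for the other states:
  h_0 = 1 + 1/5*h_0 + 1/10*h_1 + 1/5*h_2 + 3/10*h_3 + 1/5*h_4
  h_1 = 1 + 1/10*h_0 + 1/5*h_1 + 3/10*h_2 + 3/10*h_3 + 1/10*h_4
  h_2 = 1 + 1/5*h_0 + 1/10*h_1 + 1/2*h_2 + 1/10*h_3 + 1/10*h_4
  h_4 = 1 + 2/5*h_0 + 1/10*h_1 + 1/10*h_2 + 3/10*h_3 + 1/10*h_4

Substituting h_3 = 0 and rearranging gives the linear system (I - Q) h = 1:
  [4/5, -1/10, -1/5, -1/5] . (h_0, h_1, h_2, h_4) = 1
  [-1/10, 4/5, -3/10, -1/10] . (h_0, h_1, h_2, h_4) = 1
  [-1/5, -1/10, 1/2, -1/10] . (h_0, h_1, h_2, h_4) = 1
  [-2/5, -1/10, -1/10, 9/10] . (h_0, h_1, h_2, h_4) = 1

Solving yields:
  h_0 = 570/139
  h_1 = 590/139
  h_2 = 735/139
  h_4 = 555/139

Starting state is 0, so the expected hitting time is h_0 = 570/139.

Answer: 570/139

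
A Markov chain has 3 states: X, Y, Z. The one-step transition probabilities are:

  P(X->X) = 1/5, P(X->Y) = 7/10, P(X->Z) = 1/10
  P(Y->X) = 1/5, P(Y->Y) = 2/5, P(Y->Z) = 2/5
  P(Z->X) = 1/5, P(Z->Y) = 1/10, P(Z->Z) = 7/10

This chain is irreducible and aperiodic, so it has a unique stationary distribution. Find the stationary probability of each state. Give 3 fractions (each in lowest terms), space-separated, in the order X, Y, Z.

Answer: 1/5 11/35 17/35

Derivation:
The stationary distribution satisfies pi = pi * P, i.e.:
  pi_X = 1/5*pi_X + 1/5*pi_Y + 1/5*pi_Z
  pi_Y = 7/10*pi_X + 2/5*pi_Y + 1/10*pi_Z
  pi_Z = 1/10*pi_X + 2/5*pi_Y + 7/10*pi_Z
with normalization: pi_X + pi_Y + pi_Z = 1.

Using the first 2 balance equations plus normalization, the linear system A*pi = b is:
  [-4/5, 1/5, 1/5] . pi = 0
  [7/10, -3/5, 1/10] . pi = 0
  [1, 1, 1] . pi = 1

Solving yields:
  pi_X = 1/5
  pi_Y = 11/35
  pi_Z = 17/35

Verification (pi * P):
  1/5*1/5 + 11/35*1/5 + 17/35*1/5 = 1/5 = pi_X  (ok)
  1/5*7/10 + 11/35*2/5 + 17/35*1/10 = 11/35 = pi_Y  (ok)
  1/5*1/10 + 11/35*2/5 + 17/35*7/10 = 17/35 = pi_Z  (ok)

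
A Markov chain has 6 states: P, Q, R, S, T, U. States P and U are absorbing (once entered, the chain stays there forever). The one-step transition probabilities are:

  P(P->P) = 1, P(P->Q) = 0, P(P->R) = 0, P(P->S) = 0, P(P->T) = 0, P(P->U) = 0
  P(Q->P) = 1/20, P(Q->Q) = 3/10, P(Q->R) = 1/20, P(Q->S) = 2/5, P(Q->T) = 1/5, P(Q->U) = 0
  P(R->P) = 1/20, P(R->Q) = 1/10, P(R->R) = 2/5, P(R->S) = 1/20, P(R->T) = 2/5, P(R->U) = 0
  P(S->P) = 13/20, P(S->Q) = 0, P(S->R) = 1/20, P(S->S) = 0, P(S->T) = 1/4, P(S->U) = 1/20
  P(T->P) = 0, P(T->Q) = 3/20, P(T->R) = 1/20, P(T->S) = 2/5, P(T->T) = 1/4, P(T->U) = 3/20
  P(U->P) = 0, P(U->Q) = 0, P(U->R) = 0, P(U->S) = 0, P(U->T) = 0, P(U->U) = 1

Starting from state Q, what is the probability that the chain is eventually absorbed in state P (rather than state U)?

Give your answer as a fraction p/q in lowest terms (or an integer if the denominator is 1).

Answer: 27367/34205

Derivation:
Let a_i = P(absorbed in P | start in state i).
Boundary conditions: a_P = 1, a_U = 0.
For each transient state i, a_i = sum_j P(i->j) * a_j:
  a_Q = 1/20*a_P + 3/10*a_Q + 1/20*a_R + 2/5*a_S + 1/5*a_T + 0*a_U
  a_R = 1/20*a_P + 1/10*a_Q + 2/5*a_R + 1/20*a_S + 2/5*a_T + 0*a_U
  a_S = 13/20*a_P + 0*a_Q + 1/20*a_R + 0*a_S + 1/4*a_T + 1/20*a_U
  a_T = 0*a_P + 3/20*a_Q + 1/20*a_R + 2/5*a_S + 1/4*a_T + 3/20*a_U

Substituting a_P = 1 and a_U = 0, rearrange to (I - Q) a = r where r[i] = P(i -> P):
  [7/10, -1/20, -2/5, -1/5] . (a_Q, a_R, a_S, a_T) = 1/20
  [-1/10, 3/5, -1/20, -2/5] . (a_Q, a_R, a_S, a_T) = 1/20
  [0, -1/20, 1, -1/4] . (a_Q, a_R, a_S, a_T) = 13/20
  [-3/20, -1/20, -2/5, 3/4] . (a_Q, a_R, a_S, a_T) = 0

Solving yields:
  a_Q = 27367/34205
  a_R = 4993/6841
  a_S = 29153/34205
  a_T = 22686/34205

Starting state is Q, so the absorption probability is a_Q = 27367/34205.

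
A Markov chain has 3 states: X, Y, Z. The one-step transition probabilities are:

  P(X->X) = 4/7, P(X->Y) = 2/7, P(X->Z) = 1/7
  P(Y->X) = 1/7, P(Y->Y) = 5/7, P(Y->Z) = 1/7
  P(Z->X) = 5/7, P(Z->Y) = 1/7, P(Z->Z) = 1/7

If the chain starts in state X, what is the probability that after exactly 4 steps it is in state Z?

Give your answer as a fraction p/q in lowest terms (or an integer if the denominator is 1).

Computing P^4 by repeated multiplication:
P^1 =
  X: [4/7, 2/7, 1/7]
  Y: [1/7, 5/7, 1/7]
  Z: [5/7, 1/7, 1/7]
P^2 =
  X: [23/49, 19/49, 1/7]
  Y: [2/7, 4/7, 1/7]
  Z: [26/49, 16/49, 1/7]
P^3 =
  X: [146/343, 148/343, 1/7]
  Y: [17/49, 25/49, 1/7]
  Z: [155/343, 139/343, 1/7]
P^4 =
  X: [977/2401, 1081/2401, 1/7]
  Y: [128/343, 166/343, 1/7]
  Z: [1004/2401, 1054/2401, 1/7]

(P^4)[X -> Z] = 1/7

Answer: 1/7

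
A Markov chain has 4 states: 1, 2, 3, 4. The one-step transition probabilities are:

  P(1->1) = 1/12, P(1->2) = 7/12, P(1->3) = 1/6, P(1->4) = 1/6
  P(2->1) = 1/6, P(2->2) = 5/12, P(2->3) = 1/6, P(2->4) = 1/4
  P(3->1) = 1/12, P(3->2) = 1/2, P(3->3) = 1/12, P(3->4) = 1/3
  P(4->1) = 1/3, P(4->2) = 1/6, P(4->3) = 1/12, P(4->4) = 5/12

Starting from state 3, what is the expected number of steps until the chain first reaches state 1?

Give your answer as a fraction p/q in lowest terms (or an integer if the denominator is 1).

Let h_i = expected steps to first reach 1 from state i.
Boundary: h_1 = 0.
First-step equations for the other states:
  h_2 = 1 + 1/6*h_1 + 5/12*h_2 + 1/6*h_3 + 1/4*h_4
  h_3 = 1 + 1/12*h_1 + 1/2*h_2 + 1/12*h_3 + 1/3*h_4
  h_4 = 1 + 1/3*h_1 + 1/6*h_2 + 1/12*h_3 + 5/12*h_4

Substituting h_1 = 0 and rearranging gives the linear system (I - Q) h = 1:
  [7/12, -1/6, -1/4] . (h_2, h_3, h_4) = 1
  [-1/2, 11/12, -1/3] . (h_2, h_3, h_4) = 1
  [-1/6, -1/12, 7/12] . (h_2, h_3, h_4) = 1

Solving yields:
  h_2 = 524/109
  h_3 = 556/109
  h_4 = 416/109

Starting state is 3, so the expected hitting time is h_3 = 556/109.

Answer: 556/109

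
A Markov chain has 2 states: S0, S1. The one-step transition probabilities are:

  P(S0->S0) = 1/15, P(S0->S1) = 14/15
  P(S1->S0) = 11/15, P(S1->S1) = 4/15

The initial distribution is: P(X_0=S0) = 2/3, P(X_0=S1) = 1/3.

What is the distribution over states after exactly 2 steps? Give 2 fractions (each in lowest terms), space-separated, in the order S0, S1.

Answer: 73/135 62/135

Derivation:
Propagating the distribution step by step (d_{t+1} = d_t * P):
d_0 = (S0=2/3, S1=1/3)
  d_1[S0] = 2/3*1/15 + 1/3*11/15 = 13/45
  d_1[S1] = 2/3*14/15 + 1/3*4/15 = 32/45
d_1 = (S0=13/45, S1=32/45)
  d_2[S0] = 13/45*1/15 + 32/45*11/15 = 73/135
  d_2[S1] = 13/45*14/15 + 32/45*4/15 = 62/135
d_2 = (S0=73/135, S1=62/135)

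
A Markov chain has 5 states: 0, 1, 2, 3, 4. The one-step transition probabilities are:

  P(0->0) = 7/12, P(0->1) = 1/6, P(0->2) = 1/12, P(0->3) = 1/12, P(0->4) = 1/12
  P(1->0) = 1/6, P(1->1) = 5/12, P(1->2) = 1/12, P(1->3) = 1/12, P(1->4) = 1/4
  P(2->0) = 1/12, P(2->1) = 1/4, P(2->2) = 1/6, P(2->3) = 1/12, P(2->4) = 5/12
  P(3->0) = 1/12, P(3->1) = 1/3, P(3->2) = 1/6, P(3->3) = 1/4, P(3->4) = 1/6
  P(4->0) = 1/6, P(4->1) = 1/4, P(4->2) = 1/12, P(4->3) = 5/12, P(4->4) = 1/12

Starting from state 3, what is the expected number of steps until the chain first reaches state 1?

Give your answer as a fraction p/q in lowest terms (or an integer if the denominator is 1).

Answer: 3876/1067

Derivation:
Let h_i = expected steps to first reach 1 from state i.
Boundary: h_1 = 0.
First-step equations for the other states:
  h_0 = 1 + 7/12*h_0 + 1/6*h_1 + 1/12*h_2 + 1/12*h_3 + 1/12*h_4
  h_2 = 1 + 1/12*h_0 + 1/4*h_1 + 1/6*h_2 + 1/12*h_3 + 5/12*h_4
  h_3 = 1 + 1/12*h_0 + 1/3*h_1 + 1/6*h_2 + 1/4*h_3 + 1/6*h_4
  h_4 = 1 + 1/6*h_0 + 1/4*h_1 + 1/12*h_2 + 5/12*h_3 + 1/12*h_4

Substituting h_1 = 0 and rearranging gives the linear system (I - Q) h = 1:
  [5/12, -1/12, -1/12, -1/12] . (h_0, h_2, h_3, h_4) = 1
  [-1/12, 5/6, -1/12, -5/12] . (h_0, h_2, h_3, h_4) = 1
  [-1/12, -1/6, 3/4, -1/6] . (h_0, h_2, h_3, h_4) = 1
  [-1/6, -1/12, -5/12, 11/12] . (h_0, h_2, h_3, h_4) = 1

Solving yields:
  h_0 = 5040/1067
  h_2 = 4288/1067
  h_3 = 3876/1067
  h_4 = 4232/1067

Starting state is 3, so the expected hitting time is h_3 = 3876/1067.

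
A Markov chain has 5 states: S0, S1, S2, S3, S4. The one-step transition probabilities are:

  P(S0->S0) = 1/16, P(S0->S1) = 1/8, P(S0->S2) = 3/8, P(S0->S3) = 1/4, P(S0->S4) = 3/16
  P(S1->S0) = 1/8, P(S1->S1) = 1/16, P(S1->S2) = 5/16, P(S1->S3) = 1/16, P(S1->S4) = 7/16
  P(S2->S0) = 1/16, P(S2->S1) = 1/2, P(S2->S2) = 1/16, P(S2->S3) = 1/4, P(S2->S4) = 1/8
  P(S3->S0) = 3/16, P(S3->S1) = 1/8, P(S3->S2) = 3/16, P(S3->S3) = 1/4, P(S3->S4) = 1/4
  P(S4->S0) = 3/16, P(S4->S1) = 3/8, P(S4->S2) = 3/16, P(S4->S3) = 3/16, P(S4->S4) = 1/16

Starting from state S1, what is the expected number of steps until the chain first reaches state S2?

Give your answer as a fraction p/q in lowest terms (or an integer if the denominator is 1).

Let h_i = expected steps to first reach S2 from state i.
Boundary: h_S2 = 0.
First-step equations for the other states:
  h_S0 = 1 + 1/16*h_S0 + 1/8*h_S1 + 3/8*h_S2 + 1/4*h_S3 + 3/16*h_S4
  h_S1 = 1 + 1/8*h_S0 + 1/16*h_S1 + 5/16*h_S2 + 1/16*h_S3 + 7/16*h_S4
  h_S3 = 1 + 3/16*h_S0 + 1/8*h_S1 + 3/16*h_S2 + 1/4*h_S3 + 1/4*h_S4
  h_S4 = 1 + 3/16*h_S0 + 3/8*h_S1 + 3/16*h_S2 + 3/16*h_S3 + 1/16*h_S4

Substituting h_S2 = 0 and rearranging gives the linear system (I - Q) h = 1:
  [15/16, -1/8, -1/4, -3/16] . (h_S0, h_S1, h_S3, h_S4) = 1
  [-1/8, 15/16, -1/16, -7/16] . (h_S0, h_S1, h_S3, h_S4) = 1
  [-3/16, -1/8, 3/4, -1/4] . (h_S0, h_S1, h_S3, h_S4) = 1
  [-3/16, -3/8, -3/16, 15/16] . (h_S0, h_S1, h_S3, h_S4) = 1

Solving yields:
  h_S0 = 74704/21339
  h_S1 = 79472/21339
  h_S3 = 89504/21339
  h_S4 = 87392/21339

Starting state is S1, so the expected hitting time is h_S1 = 79472/21339.

Answer: 79472/21339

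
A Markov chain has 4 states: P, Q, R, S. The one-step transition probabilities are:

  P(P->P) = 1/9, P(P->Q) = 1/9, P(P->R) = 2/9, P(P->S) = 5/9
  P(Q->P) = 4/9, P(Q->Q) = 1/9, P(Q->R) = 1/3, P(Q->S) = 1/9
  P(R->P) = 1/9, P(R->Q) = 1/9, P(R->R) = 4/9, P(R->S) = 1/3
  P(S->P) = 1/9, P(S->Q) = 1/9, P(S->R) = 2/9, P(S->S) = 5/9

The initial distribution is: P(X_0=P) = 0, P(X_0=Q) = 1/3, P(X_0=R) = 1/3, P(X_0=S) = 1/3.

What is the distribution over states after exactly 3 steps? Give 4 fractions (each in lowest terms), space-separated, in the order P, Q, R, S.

Propagating the distribution step by step (d_{t+1} = d_t * P):
d_0 = (P=0, Q=1/3, R=1/3, S=1/3)
  d_1[P] = 0*1/9 + 1/3*4/9 + 1/3*1/9 + 1/3*1/9 = 2/9
  d_1[Q] = 0*1/9 + 1/3*1/9 + 1/3*1/9 + 1/3*1/9 = 1/9
  d_1[R] = 0*2/9 + 1/3*1/3 + 1/3*4/9 + 1/3*2/9 = 1/3
  d_1[S] = 0*5/9 + 1/3*1/9 + 1/3*1/3 + 1/3*5/9 = 1/3
d_1 = (P=2/9, Q=1/9, R=1/3, S=1/3)
  d_2[P] = 2/9*1/9 + 1/9*4/9 + 1/3*1/9 + 1/3*1/9 = 4/27
  d_2[Q] = 2/9*1/9 + 1/9*1/9 + 1/3*1/9 + 1/3*1/9 = 1/9
  d_2[R] = 2/9*2/9 + 1/9*1/3 + 1/3*4/9 + 1/3*2/9 = 25/81
  d_2[S] = 2/9*5/9 + 1/9*1/9 + 1/3*1/3 + 1/3*5/9 = 35/81
d_2 = (P=4/27, Q=1/9, R=25/81, S=35/81)
  d_3[P] = 4/27*1/9 + 1/9*4/9 + 25/81*1/9 + 35/81*1/9 = 4/27
  d_3[Q] = 4/27*1/9 + 1/9*1/9 + 25/81*1/9 + 35/81*1/9 = 1/9
  d_3[R] = 4/27*2/9 + 1/9*1/3 + 25/81*4/9 + 35/81*2/9 = 221/729
  d_3[S] = 4/27*5/9 + 1/9*1/9 + 25/81*1/3 + 35/81*5/9 = 319/729
d_3 = (P=4/27, Q=1/9, R=221/729, S=319/729)

Answer: 4/27 1/9 221/729 319/729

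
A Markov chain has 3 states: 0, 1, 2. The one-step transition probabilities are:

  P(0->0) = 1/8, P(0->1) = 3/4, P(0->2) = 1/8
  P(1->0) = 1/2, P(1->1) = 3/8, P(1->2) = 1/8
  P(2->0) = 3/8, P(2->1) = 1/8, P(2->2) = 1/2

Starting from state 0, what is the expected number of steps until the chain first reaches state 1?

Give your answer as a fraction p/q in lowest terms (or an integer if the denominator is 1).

Answer: 8/5

Derivation:
Let h_i = expected steps to first reach 1 from state i.
Boundary: h_1 = 0.
First-step equations for the other states:
  h_0 = 1 + 1/8*h_0 + 3/4*h_1 + 1/8*h_2
  h_2 = 1 + 3/8*h_0 + 1/8*h_1 + 1/2*h_2

Substituting h_1 = 0 and rearranging gives the linear system (I - Q) h = 1:
  [7/8, -1/8] . (h_0, h_2) = 1
  [-3/8, 1/2] . (h_0, h_2) = 1

Solving yields:
  h_0 = 8/5
  h_2 = 16/5

Starting state is 0, so the expected hitting time is h_0 = 8/5.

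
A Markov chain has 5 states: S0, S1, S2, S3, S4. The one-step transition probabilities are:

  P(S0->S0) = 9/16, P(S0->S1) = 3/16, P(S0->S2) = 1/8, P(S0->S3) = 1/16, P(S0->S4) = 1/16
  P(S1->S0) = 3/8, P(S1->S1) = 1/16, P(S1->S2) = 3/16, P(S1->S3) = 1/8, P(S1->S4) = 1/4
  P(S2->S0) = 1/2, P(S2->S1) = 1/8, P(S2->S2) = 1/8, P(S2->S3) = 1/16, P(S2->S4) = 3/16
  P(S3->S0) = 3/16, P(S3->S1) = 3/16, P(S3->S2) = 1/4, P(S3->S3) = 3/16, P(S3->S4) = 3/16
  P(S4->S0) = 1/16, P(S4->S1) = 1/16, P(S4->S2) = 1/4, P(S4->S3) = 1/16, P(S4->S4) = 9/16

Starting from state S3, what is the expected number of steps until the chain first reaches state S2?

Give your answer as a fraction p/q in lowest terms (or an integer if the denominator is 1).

Answer: 434/89

Derivation:
Let h_i = expected steps to first reach S2 from state i.
Boundary: h_S2 = 0.
First-step equations for the other states:
  h_S0 = 1 + 9/16*h_S0 + 3/16*h_S1 + 1/8*h_S2 + 1/16*h_S3 + 1/16*h_S4
  h_S1 = 1 + 3/8*h_S0 + 1/16*h_S1 + 3/16*h_S2 + 1/8*h_S3 + 1/4*h_S4
  h_S3 = 1 + 3/16*h_S0 + 3/16*h_S1 + 1/4*h_S2 + 3/16*h_S3 + 3/16*h_S4
  h_S4 = 1 + 1/16*h_S0 + 1/16*h_S1 + 1/4*h_S2 + 1/16*h_S3 + 9/16*h_S4

Substituting h_S2 = 0 and rearranging gives the linear system (I - Q) h = 1:
  [7/16, -3/16, -1/16, -1/16] . (h_S0, h_S1, h_S3, h_S4) = 1
  [-3/8, 15/16, -1/8, -1/4] . (h_S0, h_S1, h_S3, h_S4) = 1
  [-3/16, -3/16, 13/16, -3/16] . (h_S0, h_S1, h_S3, h_S4) = 1
  [-1/16, -1/16, -1/16, 7/16] . (h_S0, h_S1, h_S3, h_S4) = 1

Solving yields:
  h_S0 = 526/89
  h_S1 = 472/89
  h_S3 = 434/89
  h_S4 = 408/89

Starting state is S3, so the expected hitting time is h_S3 = 434/89.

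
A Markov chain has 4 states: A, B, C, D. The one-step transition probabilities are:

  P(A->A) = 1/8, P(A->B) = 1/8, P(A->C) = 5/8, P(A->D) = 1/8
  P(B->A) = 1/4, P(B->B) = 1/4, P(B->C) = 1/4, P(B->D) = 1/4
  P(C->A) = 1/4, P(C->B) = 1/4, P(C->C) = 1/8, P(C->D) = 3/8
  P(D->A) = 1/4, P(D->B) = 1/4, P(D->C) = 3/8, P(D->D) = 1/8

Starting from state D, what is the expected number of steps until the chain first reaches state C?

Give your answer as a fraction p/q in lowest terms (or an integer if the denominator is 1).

Answer: 72/29

Derivation:
Let h_i = expected steps to first reach C from state i.
Boundary: h_C = 0.
First-step equations for the other states:
  h_A = 1 + 1/8*h_A + 1/8*h_B + 5/8*h_C + 1/8*h_D
  h_B = 1 + 1/4*h_A + 1/4*h_B + 1/4*h_C + 1/4*h_D
  h_D = 1 + 1/4*h_A + 1/4*h_B + 3/8*h_C + 1/8*h_D

Substituting h_C = 0 and rearranging gives the linear system (I - Q) h = 1:
  [7/8, -1/8, -1/8] . (h_A, h_B, h_D) = 1
  [-1/4, 3/4, -1/4] . (h_A, h_B, h_D) = 1
  [-1/4, -1/4, 7/8] . (h_A, h_B, h_D) = 1

Solving yields:
  h_A = 55/29
  h_B = 81/29
  h_D = 72/29

Starting state is D, so the expected hitting time is h_D = 72/29.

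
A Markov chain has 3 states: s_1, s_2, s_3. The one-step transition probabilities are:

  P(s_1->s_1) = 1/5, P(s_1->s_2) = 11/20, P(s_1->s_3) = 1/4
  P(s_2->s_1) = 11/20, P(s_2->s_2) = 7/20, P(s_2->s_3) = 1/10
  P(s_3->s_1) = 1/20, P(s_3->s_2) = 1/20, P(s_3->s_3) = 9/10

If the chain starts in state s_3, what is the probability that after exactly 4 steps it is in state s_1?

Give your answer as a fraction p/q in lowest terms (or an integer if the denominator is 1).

Answer: 20037/160000

Derivation:
Computing P^4 by repeated multiplication:
P^1 =
  s_1: [1/5, 11/20, 1/4]
  s_2: [11/20, 7/20, 1/10]
  s_3: [1/20, 1/20, 9/10]
P^2 =
  s_1: [71/200, 63/200, 33/100]
  s_2: [123/400, 43/100, 21/80]
  s_3: [33/400, 9/100, 331/400]
P^3 =
  s_1: [1043/4000, 161/500, 1669/4000]
  s_2: [2489/8000, 1331/4000, 2849/8000]
  s_3: [859/8000, 473/4000, 1239/1600]
P^4 =
  s_1: [20009/80000, 11079/40000, 37833/80000]
  s_2: [42087/160000, 24431/80000, 69051/160000]
  s_3: [20037/160000, 11133/80000, 117697/160000]

(P^4)[s_3 -> s_1] = 20037/160000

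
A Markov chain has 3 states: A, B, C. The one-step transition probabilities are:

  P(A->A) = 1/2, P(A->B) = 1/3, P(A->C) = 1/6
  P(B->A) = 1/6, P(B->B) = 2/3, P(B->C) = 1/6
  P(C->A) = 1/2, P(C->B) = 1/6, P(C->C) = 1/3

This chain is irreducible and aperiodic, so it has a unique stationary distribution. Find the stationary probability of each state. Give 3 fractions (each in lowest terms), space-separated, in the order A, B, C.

The stationary distribution satisfies pi = pi * P, i.e.:
  pi_A = 1/2*pi_A + 1/6*pi_B + 1/2*pi_C
  pi_B = 1/3*pi_A + 2/3*pi_B + 1/6*pi_C
  pi_C = 1/6*pi_A + 1/6*pi_B + 1/3*pi_C
with normalization: pi_A + pi_B + pi_C = 1.

Using the first 2 balance equations plus normalization, the linear system A*pi = b is:
  [-1/2, 1/6, 1/2] . pi = 0
  [1/3, -1/3, 1/6] . pi = 0
  [1, 1, 1] . pi = 1

Solving yields:
  pi_A = 7/20
  pi_B = 9/20
  pi_C = 1/5

Verification (pi * P):
  7/20*1/2 + 9/20*1/6 + 1/5*1/2 = 7/20 = pi_A  (ok)
  7/20*1/3 + 9/20*2/3 + 1/5*1/6 = 9/20 = pi_B  (ok)
  7/20*1/6 + 9/20*1/6 + 1/5*1/3 = 1/5 = pi_C  (ok)

Answer: 7/20 9/20 1/5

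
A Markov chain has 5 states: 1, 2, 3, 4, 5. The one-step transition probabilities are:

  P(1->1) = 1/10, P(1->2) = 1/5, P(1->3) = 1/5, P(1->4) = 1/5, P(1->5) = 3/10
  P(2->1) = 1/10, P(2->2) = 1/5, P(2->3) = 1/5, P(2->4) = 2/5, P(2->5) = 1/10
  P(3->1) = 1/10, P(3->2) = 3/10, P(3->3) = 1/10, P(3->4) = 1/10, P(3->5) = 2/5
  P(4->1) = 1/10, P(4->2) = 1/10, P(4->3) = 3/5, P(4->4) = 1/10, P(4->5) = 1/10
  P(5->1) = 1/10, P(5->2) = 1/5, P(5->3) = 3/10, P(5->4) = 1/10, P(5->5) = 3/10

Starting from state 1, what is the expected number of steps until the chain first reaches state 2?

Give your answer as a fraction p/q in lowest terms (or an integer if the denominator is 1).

Answer: 12190/2591

Derivation:
Let h_i = expected steps to first reach 2 from state i.
Boundary: h_2 = 0.
First-step equations for the other states:
  h_1 = 1 + 1/10*h_1 + 1/5*h_2 + 1/5*h_3 + 1/5*h_4 + 3/10*h_5
  h_3 = 1 + 1/10*h_1 + 3/10*h_2 + 1/10*h_3 + 1/10*h_4 + 2/5*h_5
  h_4 = 1 + 1/10*h_1 + 1/10*h_2 + 3/5*h_3 + 1/10*h_4 + 1/10*h_5
  h_5 = 1 + 1/10*h_1 + 1/5*h_2 + 3/10*h_3 + 1/10*h_4 + 3/10*h_5

Substituting h_2 = 0 and rearranging gives the linear system (I - Q) h = 1:
  [9/10, -1/5, -1/5, -3/10] . (h_1, h_3, h_4, h_5) = 1
  [-1/10, 9/10, -1/10, -2/5] . (h_1, h_3, h_4, h_5) = 1
  [-1/10, -3/5, 9/10, -1/10] . (h_1, h_3, h_4, h_5) = 1
  [-1/10, -3/10, -1/10, 7/10] . (h_1, h_3, h_4, h_5) = 1

Solving yields:
  h_1 = 12190/2591
  h_3 = 11000/2591
  h_4 = 12900/2591
  h_5 = 12000/2591

Starting state is 1, so the expected hitting time is h_1 = 12190/2591.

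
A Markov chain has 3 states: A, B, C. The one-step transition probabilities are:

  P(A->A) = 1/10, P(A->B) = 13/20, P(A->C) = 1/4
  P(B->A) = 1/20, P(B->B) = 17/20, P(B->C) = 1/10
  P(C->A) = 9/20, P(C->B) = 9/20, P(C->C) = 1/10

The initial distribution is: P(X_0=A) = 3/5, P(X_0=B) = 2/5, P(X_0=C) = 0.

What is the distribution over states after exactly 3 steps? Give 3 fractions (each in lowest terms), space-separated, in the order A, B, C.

Propagating the distribution step by step (d_{t+1} = d_t * P):
d_0 = (A=3/5, B=2/5, C=0)
  d_1[A] = 3/5*1/10 + 2/5*1/20 + 0*9/20 = 2/25
  d_1[B] = 3/5*13/20 + 2/5*17/20 + 0*9/20 = 73/100
  d_1[C] = 3/5*1/4 + 2/5*1/10 + 0*1/10 = 19/100
d_1 = (A=2/25, B=73/100, C=19/100)
  d_2[A] = 2/25*1/10 + 73/100*1/20 + 19/100*9/20 = 13/100
  d_2[B] = 2/25*13/20 + 73/100*17/20 + 19/100*9/20 = 379/500
  d_2[C] = 2/25*1/4 + 73/100*1/10 + 19/100*1/10 = 14/125
d_2 = (A=13/100, B=379/500, C=14/125)
  d_3[A] = 13/100*1/10 + 379/500*1/20 + 14/125*9/20 = 1013/10000
  d_3[B] = 13/100*13/20 + 379/500*17/20 + 14/125*9/20 = 487/625
  d_3[C] = 13/100*1/4 + 379/500*1/10 + 14/125*1/10 = 239/2000
d_3 = (A=1013/10000, B=487/625, C=239/2000)

Answer: 1013/10000 487/625 239/2000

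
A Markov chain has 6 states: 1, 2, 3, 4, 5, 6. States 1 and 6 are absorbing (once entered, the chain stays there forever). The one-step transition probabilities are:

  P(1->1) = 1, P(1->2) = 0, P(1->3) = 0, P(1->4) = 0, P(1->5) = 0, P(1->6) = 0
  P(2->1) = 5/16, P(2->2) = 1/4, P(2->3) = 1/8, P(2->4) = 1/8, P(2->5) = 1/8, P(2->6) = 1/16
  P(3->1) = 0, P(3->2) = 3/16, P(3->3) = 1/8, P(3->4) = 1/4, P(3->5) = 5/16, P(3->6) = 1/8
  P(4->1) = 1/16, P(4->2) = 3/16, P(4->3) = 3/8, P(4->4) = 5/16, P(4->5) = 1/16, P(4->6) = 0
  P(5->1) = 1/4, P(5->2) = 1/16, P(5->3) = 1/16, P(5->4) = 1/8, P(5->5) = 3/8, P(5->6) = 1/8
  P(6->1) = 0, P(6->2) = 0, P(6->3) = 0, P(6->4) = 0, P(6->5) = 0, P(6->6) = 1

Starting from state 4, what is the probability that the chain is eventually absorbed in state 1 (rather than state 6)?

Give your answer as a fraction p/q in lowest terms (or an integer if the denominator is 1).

Answer: 1841/2729

Derivation:
Let a_i = P(absorbed in 1 | start in state i).
Boundary conditions: a_1 = 1, a_6 = 0.
For each transient state i, a_i = sum_j P(i->j) * a_j:
  a_2 = 5/16*a_1 + 1/4*a_2 + 1/8*a_3 + 1/8*a_4 + 1/8*a_5 + 1/16*a_6
  a_3 = 0*a_1 + 3/16*a_2 + 1/8*a_3 + 1/4*a_4 + 5/16*a_5 + 1/8*a_6
  a_4 = 1/16*a_1 + 3/16*a_2 + 3/8*a_3 + 5/16*a_4 + 1/16*a_5 + 0*a_6
  a_5 = 1/4*a_1 + 1/16*a_2 + 1/16*a_3 + 1/8*a_4 + 3/8*a_5 + 1/8*a_6

Substituting a_1 = 1 and a_6 = 0, rearrange to (I - Q) a = r where r[i] = P(i -> 1):
  [3/4, -1/8, -1/8, -1/8] . (a_2, a_3, a_4, a_5) = 5/16
  [-3/16, 7/8, -1/4, -5/16] . (a_2, a_3, a_4, a_5) = 0
  [-3/16, -3/8, 11/16, -1/16] . (a_2, a_3, a_4, a_5) = 1/16
  [-1/16, -1/16, -1/8, 5/8] . (a_2, a_3, a_4, a_5) = 1/4

Solving yields:
  a_2 = 8063/10916
  a_3 = 6435/10916
  a_4 = 1841/2729
  a_5 = 7289/10916

Starting state is 4, so the absorption probability is a_4 = 1841/2729.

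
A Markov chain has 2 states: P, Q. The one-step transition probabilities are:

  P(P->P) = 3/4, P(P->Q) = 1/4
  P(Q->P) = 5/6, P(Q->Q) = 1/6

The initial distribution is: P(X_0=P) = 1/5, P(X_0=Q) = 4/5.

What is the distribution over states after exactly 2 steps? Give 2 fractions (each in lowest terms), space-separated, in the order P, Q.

Answer: 551/720 169/720

Derivation:
Propagating the distribution step by step (d_{t+1} = d_t * P):
d_0 = (P=1/5, Q=4/5)
  d_1[P] = 1/5*3/4 + 4/5*5/6 = 49/60
  d_1[Q] = 1/5*1/4 + 4/5*1/6 = 11/60
d_1 = (P=49/60, Q=11/60)
  d_2[P] = 49/60*3/4 + 11/60*5/6 = 551/720
  d_2[Q] = 49/60*1/4 + 11/60*1/6 = 169/720
d_2 = (P=551/720, Q=169/720)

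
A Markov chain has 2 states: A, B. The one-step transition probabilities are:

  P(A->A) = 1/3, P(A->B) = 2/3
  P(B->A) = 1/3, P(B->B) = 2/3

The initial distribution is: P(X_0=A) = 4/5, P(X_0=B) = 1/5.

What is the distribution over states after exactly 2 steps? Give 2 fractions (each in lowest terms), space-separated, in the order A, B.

Answer: 1/3 2/3

Derivation:
Propagating the distribution step by step (d_{t+1} = d_t * P):
d_0 = (A=4/5, B=1/5)
  d_1[A] = 4/5*1/3 + 1/5*1/3 = 1/3
  d_1[B] = 4/5*2/3 + 1/5*2/3 = 2/3
d_1 = (A=1/3, B=2/3)
  d_2[A] = 1/3*1/3 + 2/3*1/3 = 1/3
  d_2[B] = 1/3*2/3 + 2/3*2/3 = 2/3
d_2 = (A=1/3, B=2/3)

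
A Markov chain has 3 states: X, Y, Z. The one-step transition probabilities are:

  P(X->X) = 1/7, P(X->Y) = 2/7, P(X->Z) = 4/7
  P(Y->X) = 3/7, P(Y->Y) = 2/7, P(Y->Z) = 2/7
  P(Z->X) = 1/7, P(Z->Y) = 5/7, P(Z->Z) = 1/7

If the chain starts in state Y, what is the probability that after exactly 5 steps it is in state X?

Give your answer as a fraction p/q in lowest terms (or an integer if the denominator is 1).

Answer: 4385/16807

Derivation:
Computing P^5 by repeated multiplication:
P^1 =
  X: [1/7, 2/7, 4/7]
  Y: [3/7, 2/7, 2/7]
  Z: [1/7, 5/7, 1/7]
P^2 =
  X: [11/49, 26/49, 12/49]
  Y: [11/49, 20/49, 18/49]
  Z: [17/49, 17/49, 15/49]
P^3 =
  X: [101/343, 134/343, 108/343]
  Y: [89/343, 152/343, 102/343]
  Z: [83/343, 143/343, 117/343]
P^4 =
  X: [611/2401, 1010/2401, 780/2401]
  Y: [647/2401, 992/2401, 762/2401]
  Z: [629/2401, 1037/2401, 15/49]
P^5 =
  X: [4421/16807, 7142/16807, 5244/16807]
  Y: [4385/16807, 7088/16807, 762/2401]
  Z: [4475/16807, 143/343, 5325/16807]

(P^5)[Y -> X] = 4385/16807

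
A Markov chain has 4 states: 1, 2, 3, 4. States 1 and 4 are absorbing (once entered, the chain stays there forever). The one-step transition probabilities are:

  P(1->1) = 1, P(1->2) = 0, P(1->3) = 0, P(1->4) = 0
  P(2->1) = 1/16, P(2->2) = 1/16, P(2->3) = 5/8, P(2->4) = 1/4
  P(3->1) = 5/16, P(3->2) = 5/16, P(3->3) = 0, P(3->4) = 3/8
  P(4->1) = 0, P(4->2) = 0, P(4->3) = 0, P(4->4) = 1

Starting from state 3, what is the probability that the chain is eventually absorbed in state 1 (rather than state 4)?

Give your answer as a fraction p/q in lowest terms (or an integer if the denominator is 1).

Answer: 8/19

Derivation:
Let a_i = P(absorbed in 1 | start in state i).
Boundary conditions: a_1 = 1, a_4 = 0.
For each transient state i, a_i = sum_j P(i->j) * a_j:
  a_2 = 1/16*a_1 + 1/16*a_2 + 5/8*a_3 + 1/4*a_4
  a_3 = 5/16*a_1 + 5/16*a_2 + 0*a_3 + 3/8*a_4

Substituting a_1 = 1 and a_4 = 0, rearrange to (I - Q) a = r where r[i] = P(i -> 1):
  [15/16, -5/8] . (a_2, a_3) = 1/16
  [-5/16, 1] . (a_2, a_3) = 5/16

Solving yields:
  a_2 = 33/95
  a_3 = 8/19

Starting state is 3, so the absorption probability is a_3 = 8/19.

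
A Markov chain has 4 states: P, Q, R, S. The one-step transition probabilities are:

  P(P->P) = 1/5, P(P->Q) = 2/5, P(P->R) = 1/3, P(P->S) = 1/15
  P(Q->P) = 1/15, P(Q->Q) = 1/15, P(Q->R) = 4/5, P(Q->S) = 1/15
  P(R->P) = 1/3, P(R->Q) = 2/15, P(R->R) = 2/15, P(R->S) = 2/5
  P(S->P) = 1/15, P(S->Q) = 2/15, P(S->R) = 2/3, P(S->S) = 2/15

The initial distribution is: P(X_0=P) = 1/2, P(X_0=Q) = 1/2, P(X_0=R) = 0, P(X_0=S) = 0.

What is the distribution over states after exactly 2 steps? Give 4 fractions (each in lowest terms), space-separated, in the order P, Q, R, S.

Propagating the distribution step by step (d_{t+1} = d_t * P):
d_0 = (P=1/2, Q=1/2, R=0, S=0)
  d_1[P] = 1/2*1/5 + 1/2*1/15 + 0*1/3 + 0*1/15 = 2/15
  d_1[Q] = 1/2*2/5 + 1/2*1/15 + 0*2/15 + 0*2/15 = 7/30
  d_1[R] = 1/2*1/3 + 1/2*4/5 + 0*2/15 + 0*2/3 = 17/30
  d_1[S] = 1/2*1/15 + 1/2*1/15 + 0*2/5 + 0*2/15 = 1/15
d_1 = (P=2/15, Q=7/30, R=17/30, S=1/15)
  d_2[P] = 2/15*1/5 + 7/30*1/15 + 17/30*1/3 + 1/15*1/15 = 53/225
  d_2[Q] = 2/15*2/5 + 7/30*1/15 + 17/30*2/15 + 1/15*2/15 = 23/150
  d_2[R] = 2/15*1/3 + 7/30*4/5 + 17/30*2/15 + 1/15*2/3 = 79/225
  d_2[S] = 2/15*1/15 + 7/30*1/15 + 17/30*2/5 + 1/15*2/15 = 13/50
d_2 = (P=53/225, Q=23/150, R=79/225, S=13/50)

Answer: 53/225 23/150 79/225 13/50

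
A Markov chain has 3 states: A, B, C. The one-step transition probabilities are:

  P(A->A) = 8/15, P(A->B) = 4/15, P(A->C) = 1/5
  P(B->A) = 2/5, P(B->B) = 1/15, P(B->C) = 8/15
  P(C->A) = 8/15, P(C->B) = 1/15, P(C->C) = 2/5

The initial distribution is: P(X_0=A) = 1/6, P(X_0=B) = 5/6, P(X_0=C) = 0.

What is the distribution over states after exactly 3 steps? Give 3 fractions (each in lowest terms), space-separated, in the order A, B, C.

Answer: 1732/3375 64/375 1067/3375

Derivation:
Propagating the distribution step by step (d_{t+1} = d_t * P):
d_0 = (A=1/6, B=5/6, C=0)
  d_1[A] = 1/6*8/15 + 5/6*2/5 + 0*8/15 = 19/45
  d_1[B] = 1/6*4/15 + 5/6*1/15 + 0*1/15 = 1/10
  d_1[C] = 1/6*1/5 + 5/6*8/15 + 0*2/5 = 43/90
d_1 = (A=19/45, B=1/10, C=43/90)
  d_2[A] = 19/45*8/15 + 1/10*2/5 + 43/90*8/15 = 13/25
  d_2[B] = 19/45*4/15 + 1/10*1/15 + 43/90*1/15 = 34/225
  d_2[C] = 19/45*1/5 + 1/10*8/15 + 43/90*2/5 = 74/225
d_2 = (A=13/25, B=34/225, C=74/225)
  d_3[A] = 13/25*8/15 + 34/225*2/5 + 74/225*8/15 = 1732/3375
  d_3[B] = 13/25*4/15 + 34/225*1/15 + 74/225*1/15 = 64/375
  d_3[C] = 13/25*1/5 + 34/225*8/15 + 74/225*2/5 = 1067/3375
d_3 = (A=1732/3375, B=64/375, C=1067/3375)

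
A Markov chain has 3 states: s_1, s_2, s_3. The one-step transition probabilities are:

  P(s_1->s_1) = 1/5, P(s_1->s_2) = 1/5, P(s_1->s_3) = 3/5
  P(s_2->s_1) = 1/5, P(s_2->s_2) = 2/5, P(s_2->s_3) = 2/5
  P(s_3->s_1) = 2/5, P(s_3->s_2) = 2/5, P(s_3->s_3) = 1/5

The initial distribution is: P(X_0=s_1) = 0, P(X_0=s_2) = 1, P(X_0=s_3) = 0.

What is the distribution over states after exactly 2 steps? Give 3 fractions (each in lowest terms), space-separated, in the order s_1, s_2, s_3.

Propagating the distribution step by step (d_{t+1} = d_t * P):
d_0 = (s_1=0, s_2=1, s_3=0)
  d_1[s_1] = 0*1/5 + 1*1/5 + 0*2/5 = 1/5
  d_1[s_2] = 0*1/5 + 1*2/5 + 0*2/5 = 2/5
  d_1[s_3] = 0*3/5 + 1*2/5 + 0*1/5 = 2/5
d_1 = (s_1=1/5, s_2=2/5, s_3=2/5)
  d_2[s_1] = 1/5*1/5 + 2/5*1/5 + 2/5*2/5 = 7/25
  d_2[s_2] = 1/5*1/5 + 2/5*2/5 + 2/5*2/5 = 9/25
  d_2[s_3] = 1/5*3/5 + 2/5*2/5 + 2/5*1/5 = 9/25
d_2 = (s_1=7/25, s_2=9/25, s_3=9/25)

Answer: 7/25 9/25 9/25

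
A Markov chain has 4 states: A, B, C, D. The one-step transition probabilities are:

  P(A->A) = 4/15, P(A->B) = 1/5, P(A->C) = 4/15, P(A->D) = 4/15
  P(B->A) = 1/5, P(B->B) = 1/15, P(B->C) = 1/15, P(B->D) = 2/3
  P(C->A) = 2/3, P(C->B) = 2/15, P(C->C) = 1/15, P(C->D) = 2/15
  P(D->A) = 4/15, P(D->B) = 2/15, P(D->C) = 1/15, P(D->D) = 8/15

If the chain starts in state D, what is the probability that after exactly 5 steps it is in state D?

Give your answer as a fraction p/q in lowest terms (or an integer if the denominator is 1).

Answer: 35414/84375

Derivation:
Computing P^5 by repeated multiplication:
P^1 =
  A: [4/15, 1/5, 4/15, 4/15]
  B: [1/5, 1/15, 1/15, 2/3]
  C: [2/3, 2/15, 1/15, 2/15]
  D: [4/15, 2/15, 1/15, 8/15]
P^2 =
  A: [9/25, 31/225, 3/25, 86/225]
  B: [13/45, 32/225, 8/75, 104/225]
  C: [64/225, 38/225, 1/5, 26/75]
  D: [64/225, 32/225, 3/25, 34/75]
P^3 =
  A: [1031/3375, 4/27, 52/375, 1376/3375]
  B: [1012/3375, 161/1125, 28/225, 292/675]
  C: [1132/3375, 476/3375, 139/1125, 2/5]
  D: [206/675, 482/3375, 139/1125, 482/1125]
P^4 =
  A: [15808/50625, 809/5625, 2156/16875, 21068/50625]
  B: [5179/16875, 7279/50625, 2137/16875, 21398/50625]
  C: [15526/50625, 7406/50625, 2257/16875, 6974/16875]
  D: [3104/10125, 7298/50625, 431/3375, 7114/16875]
P^5 =
  A: [26003/84375, 109777/759375, 32683/253125, 317522/759375]
  B: [233687/759375, 109508/759375, 10804/84375, 318944/759375]
  C: [47144/151875, 21874/151875, 32401/253125, 105694/253125]
  D: [233992/759375, 109472/759375, 6479/50625, 35414/84375]

(P^5)[D -> D] = 35414/84375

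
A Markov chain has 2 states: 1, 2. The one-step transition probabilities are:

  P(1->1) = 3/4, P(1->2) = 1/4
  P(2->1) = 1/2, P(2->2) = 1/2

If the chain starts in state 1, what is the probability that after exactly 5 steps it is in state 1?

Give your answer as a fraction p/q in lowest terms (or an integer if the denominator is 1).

Answer: 683/1024

Derivation:
Computing P^5 by repeated multiplication:
P^1 =
  1: [3/4, 1/4]
  2: [1/2, 1/2]
P^2 =
  1: [11/16, 5/16]
  2: [5/8, 3/8]
P^3 =
  1: [43/64, 21/64]
  2: [21/32, 11/32]
P^4 =
  1: [171/256, 85/256]
  2: [85/128, 43/128]
P^5 =
  1: [683/1024, 341/1024]
  2: [341/512, 171/512]

(P^5)[1 -> 1] = 683/1024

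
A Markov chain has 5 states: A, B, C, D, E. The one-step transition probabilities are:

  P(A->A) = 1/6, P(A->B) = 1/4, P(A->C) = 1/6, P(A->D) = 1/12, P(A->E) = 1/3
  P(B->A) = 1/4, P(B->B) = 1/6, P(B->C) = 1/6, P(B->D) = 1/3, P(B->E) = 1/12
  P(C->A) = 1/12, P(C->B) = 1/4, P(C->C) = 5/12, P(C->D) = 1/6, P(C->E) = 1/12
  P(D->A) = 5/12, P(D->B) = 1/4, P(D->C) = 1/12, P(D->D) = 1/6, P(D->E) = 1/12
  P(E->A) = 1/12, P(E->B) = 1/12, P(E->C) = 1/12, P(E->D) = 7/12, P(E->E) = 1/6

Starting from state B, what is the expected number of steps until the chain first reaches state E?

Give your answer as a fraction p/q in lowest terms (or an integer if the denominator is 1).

Answer: 5016/709

Derivation:
Let h_i = expected steps to first reach E from state i.
Boundary: h_E = 0.
First-step equations for the other states:
  h_A = 1 + 1/6*h_A + 1/4*h_B + 1/6*h_C + 1/12*h_D + 1/3*h_E
  h_B = 1 + 1/4*h_A + 1/6*h_B + 1/6*h_C + 1/3*h_D + 1/12*h_E
  h_C = 1 + 1/12*h_A + 1/4*h_B + 5/12*h_C + 1/6*h_D + 1/12*h_E
  h_D = 1 + 5/12*h_A + 1/4*h_B + 1/12*h_C + 1/6*h_D + 1/12*h_E

Substituting h_E = 0 and rearranging gives the linear system (I - Q) h = 1:
  [5/6, -1/4, -1/6, -1/12] . (h_A, h_B, h_C, h_D) = 1
  [-1/4, 5/6, -1/6, -1/3] . (h_A, h_B, h_C, h_D) = 1
  [-1/12, -1/4, 7/12, -1/6] . (h_A, h_B, h_C, h_D) = 1
  [-5/12, -1/4, -1/12, 5/6] . (h_A, h_B, h_C, h_D) = 1

Solving yields:
  h_A = 3900/709
  h_B = 5016/709
  h_C = 5304/709
  h_D = 4836/709

Starting state is B, so the expected hitting time is h_B = 5016/709.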